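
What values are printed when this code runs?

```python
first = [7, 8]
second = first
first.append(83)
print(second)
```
[7, 8, 83]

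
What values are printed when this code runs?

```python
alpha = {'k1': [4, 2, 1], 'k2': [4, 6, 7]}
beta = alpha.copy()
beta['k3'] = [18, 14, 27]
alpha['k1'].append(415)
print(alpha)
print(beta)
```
{'k1': [4, 2, 1, 415], 'k2': [4, 6, 7]}
{'k1': [4, 2, 1, 415], 'k2': [4, 6, 7], 'k3': [18, 14, 27]}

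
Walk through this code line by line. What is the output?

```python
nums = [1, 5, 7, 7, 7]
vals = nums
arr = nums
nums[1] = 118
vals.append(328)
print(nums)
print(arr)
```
[1, 118, 7, 7, 7, 328]
[1, 118, 7, 7, 7, 328]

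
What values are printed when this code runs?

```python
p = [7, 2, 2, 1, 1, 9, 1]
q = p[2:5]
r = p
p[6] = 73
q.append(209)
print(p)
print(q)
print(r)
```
[7, 2, 2, 1, 1, 9, 73]
[2, 1, 1, 209]
[7, 2, 2, 1, 1, 9, 73]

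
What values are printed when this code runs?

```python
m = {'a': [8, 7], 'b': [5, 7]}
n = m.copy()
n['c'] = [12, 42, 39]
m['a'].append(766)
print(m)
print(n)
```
{'a': [8, 7, 766], 'b': [5, 7]}
{'a': [8, 7, 766], 'b': [5, 7], 'c': [12, 42, 39]}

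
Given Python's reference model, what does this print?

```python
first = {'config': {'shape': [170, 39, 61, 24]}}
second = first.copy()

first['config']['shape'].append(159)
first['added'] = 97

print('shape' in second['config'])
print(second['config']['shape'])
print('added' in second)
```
True
[170, 39, 61, 24, 159]
False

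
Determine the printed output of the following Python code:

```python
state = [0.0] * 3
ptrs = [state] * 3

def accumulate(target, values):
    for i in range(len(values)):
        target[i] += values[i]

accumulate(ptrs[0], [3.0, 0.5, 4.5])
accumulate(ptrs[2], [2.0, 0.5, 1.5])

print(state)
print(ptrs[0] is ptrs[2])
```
[5.0, 1.0, 6.0]
True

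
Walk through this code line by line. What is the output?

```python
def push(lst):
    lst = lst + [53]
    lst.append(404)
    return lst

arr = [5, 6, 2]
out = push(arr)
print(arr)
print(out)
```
[5, 6, 2]
[5, 6, 2, 53, 404]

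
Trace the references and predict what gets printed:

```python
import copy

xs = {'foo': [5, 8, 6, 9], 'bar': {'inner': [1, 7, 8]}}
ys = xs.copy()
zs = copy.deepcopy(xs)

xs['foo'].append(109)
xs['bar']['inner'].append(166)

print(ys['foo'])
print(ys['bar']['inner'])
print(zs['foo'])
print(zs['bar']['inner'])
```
[5, 8, 6, 9, 109]
[1, 7, 8, 166]
[5, 8, 6, 9]
[1, 7, 8]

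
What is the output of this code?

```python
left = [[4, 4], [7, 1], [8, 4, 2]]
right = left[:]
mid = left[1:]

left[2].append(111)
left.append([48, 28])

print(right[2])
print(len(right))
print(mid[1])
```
[8, 4, 2, 111]
3
[8, 4, 2, 111]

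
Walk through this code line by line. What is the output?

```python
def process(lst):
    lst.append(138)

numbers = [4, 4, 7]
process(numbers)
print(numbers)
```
[4, 4, 7, 138]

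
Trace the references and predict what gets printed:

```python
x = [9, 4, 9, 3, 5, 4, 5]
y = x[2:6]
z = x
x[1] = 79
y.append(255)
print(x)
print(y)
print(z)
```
[9, 79, 9, 3, 5, 4, 5]
[9, 3, 5, 4, 255]
[9, 79, 9, 3, 5, 4, 5]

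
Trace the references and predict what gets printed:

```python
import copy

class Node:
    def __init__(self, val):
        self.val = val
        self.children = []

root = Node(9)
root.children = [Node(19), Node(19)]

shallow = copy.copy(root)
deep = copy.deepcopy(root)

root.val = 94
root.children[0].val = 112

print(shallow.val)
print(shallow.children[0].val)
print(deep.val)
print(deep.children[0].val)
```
9
112
9
19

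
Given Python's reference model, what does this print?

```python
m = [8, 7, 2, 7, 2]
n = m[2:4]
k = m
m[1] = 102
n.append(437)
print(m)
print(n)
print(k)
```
[8, 102, 2, 7, 2]
[2, 7, 437]
[8, 102, 2, 7, 2]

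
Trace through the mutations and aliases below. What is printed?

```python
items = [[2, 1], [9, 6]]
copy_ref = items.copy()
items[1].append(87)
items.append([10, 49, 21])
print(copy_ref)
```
[[2, 1], [9, 6, 87]]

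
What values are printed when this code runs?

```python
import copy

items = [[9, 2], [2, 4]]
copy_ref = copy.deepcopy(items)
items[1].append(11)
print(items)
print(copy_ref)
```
[[9, 2], [2, 4, 11]]
[[9, 2], [2, 4]]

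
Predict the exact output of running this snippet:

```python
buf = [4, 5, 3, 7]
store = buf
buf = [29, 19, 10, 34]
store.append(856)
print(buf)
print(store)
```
[29, 19, 10, 34]
[4, 5, 3, 7, 856]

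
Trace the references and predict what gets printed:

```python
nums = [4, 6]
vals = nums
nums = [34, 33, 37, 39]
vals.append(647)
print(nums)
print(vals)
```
[34, 33, 37, 39]
[4, 6, 647]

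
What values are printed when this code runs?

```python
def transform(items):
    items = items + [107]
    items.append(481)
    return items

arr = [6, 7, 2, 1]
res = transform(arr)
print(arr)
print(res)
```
[6, 7, 2, 1]
[6, 7, 2, 1, 107, 481]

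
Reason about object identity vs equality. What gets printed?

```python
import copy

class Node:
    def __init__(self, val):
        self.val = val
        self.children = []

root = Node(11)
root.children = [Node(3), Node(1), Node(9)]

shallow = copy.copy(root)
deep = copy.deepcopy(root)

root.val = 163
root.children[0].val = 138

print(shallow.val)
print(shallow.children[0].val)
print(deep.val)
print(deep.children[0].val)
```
11
138
11
3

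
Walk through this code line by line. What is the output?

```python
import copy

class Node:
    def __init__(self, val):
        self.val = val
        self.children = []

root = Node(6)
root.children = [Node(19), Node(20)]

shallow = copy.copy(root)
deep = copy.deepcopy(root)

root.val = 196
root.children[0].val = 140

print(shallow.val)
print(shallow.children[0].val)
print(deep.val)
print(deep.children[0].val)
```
6
140
6
19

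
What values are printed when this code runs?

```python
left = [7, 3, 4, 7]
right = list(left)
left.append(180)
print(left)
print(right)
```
[7, 3, 4, 7, 180]
[7, 3, 4, 7]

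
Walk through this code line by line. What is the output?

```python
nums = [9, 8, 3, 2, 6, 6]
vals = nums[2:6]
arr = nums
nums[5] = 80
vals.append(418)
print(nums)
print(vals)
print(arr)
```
[9, 8, 3, 2, 6, 80]
[3, 2, 6, 6, 418]
[9, 8, 3, 2, 6, 80]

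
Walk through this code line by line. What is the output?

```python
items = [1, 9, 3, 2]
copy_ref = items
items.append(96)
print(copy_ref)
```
[1, 9, 3, 2, 96]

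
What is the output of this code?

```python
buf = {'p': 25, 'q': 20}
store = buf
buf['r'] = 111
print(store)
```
{'p': 25, 'q': 20, 'r': 111}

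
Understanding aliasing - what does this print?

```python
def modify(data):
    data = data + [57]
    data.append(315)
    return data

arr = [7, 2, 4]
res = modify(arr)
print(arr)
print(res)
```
[7, 2, 4]
[7, 2, 4, 57, 315]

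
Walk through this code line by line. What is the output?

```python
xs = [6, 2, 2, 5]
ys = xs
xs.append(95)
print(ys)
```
[6, 2, 2, 5, 95]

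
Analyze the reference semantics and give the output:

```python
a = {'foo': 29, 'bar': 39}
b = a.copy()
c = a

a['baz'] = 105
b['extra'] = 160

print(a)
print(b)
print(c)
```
{'foo': 29, 'bar': 39, 'baz': 105}
{'foo': 29, 'bar': 39, 'extra': 160}
{'foo': 29, 'bar': 39, 'baz': 105}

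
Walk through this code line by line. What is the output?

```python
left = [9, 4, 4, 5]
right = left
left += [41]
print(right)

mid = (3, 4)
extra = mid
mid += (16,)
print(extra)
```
[9, 4, 4, 5, 41]
(3, 4)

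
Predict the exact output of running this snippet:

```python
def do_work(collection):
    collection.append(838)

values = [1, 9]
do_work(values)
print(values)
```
[1, 9, 838]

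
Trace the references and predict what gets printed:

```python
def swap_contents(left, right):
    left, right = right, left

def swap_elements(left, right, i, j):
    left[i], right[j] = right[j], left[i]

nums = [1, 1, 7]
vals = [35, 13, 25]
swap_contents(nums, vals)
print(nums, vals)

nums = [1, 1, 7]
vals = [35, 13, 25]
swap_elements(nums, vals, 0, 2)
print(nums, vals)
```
[1, 1, 7] [35, 13, 25]
[25, 1, 7] [35, 13, 1]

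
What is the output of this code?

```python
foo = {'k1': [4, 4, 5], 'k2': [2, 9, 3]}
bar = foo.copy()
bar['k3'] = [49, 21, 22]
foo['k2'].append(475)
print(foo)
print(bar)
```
{'k1': [4, 4, 5], 'k2': [2, 9, 3, 475]}
{'k1': [4, 4, 5], 'k2': [2, 9, 3, 475], 'k3': [49, 21, 22]}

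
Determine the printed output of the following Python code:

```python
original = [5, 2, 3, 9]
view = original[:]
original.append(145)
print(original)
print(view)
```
[5, 2, 3, 9, 145]
[5, 2, 3, 9]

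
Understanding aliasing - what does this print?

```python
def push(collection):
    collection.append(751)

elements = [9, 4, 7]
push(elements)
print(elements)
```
[9, 4, 7, 751]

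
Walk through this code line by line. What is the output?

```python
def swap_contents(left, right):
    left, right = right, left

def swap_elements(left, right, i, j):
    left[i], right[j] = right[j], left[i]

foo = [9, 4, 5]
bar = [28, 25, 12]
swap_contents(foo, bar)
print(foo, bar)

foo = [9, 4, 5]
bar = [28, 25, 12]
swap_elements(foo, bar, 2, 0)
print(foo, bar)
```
[9, 4, 5] [28, 25, 12]
[9, 4, 28] [5, 25, 12]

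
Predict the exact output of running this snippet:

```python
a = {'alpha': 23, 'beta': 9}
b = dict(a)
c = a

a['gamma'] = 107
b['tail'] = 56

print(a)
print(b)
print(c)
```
{'alpha': 23, 'beta': 9, 'gamma': 107}
{'alpha': 23, 'beta': 9, 'tail': 56}
{'alpha': 23, 'beta': 9, 'gamma': 107}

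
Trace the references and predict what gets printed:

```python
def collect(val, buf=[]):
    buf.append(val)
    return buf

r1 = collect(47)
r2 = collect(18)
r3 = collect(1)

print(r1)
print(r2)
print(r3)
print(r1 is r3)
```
[47, 18, 1]
[47, 18, 1]
[47, 18, 1]
True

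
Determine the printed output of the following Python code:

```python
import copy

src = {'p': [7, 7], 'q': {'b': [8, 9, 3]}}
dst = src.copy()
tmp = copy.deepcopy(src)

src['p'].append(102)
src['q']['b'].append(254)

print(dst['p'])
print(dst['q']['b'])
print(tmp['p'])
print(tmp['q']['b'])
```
[7, 7, 102]
[8, 9, 3, 254]
[7, 7]
[8, 9, 3]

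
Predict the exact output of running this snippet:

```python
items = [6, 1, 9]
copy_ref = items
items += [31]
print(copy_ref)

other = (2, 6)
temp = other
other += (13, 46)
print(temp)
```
[6, 1, 9, 31]
(2, 6)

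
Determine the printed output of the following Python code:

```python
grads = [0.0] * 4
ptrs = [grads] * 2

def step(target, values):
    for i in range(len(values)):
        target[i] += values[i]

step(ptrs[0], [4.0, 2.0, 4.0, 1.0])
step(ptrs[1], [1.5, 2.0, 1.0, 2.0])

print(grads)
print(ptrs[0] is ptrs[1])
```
[5.5, 4.0, 5.0, 3.0]
True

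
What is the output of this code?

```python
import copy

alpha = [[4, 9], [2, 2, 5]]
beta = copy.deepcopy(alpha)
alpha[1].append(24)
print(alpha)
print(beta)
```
[[4, 9], [2, 2, 5, 24]]
[[4, 9], [2, 2, 5]]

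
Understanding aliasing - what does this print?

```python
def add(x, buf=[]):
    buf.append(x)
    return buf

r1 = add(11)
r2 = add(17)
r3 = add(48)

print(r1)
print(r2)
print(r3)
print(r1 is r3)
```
[11, 17, 48]
[11, 17, 48]
[11, 17, 48]
True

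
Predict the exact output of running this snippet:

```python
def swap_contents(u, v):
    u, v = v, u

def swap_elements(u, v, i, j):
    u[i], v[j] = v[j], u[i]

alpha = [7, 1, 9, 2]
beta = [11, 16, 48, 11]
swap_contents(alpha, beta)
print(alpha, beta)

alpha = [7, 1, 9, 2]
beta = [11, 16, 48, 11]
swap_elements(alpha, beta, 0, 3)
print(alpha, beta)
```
[7, 1, 9, 2] [11, 16, 48, 11]
[11, 1, 9, 2] [11, 16, 48, 7]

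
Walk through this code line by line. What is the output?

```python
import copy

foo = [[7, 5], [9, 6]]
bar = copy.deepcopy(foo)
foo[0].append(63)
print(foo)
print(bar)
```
[[7, 5, 63], [9, 6]]
[[7, 5], [9, 6]]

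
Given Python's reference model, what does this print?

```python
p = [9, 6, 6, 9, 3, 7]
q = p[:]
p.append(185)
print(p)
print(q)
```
[9, 6, 6, 9, 3, 7, 185]
[9, 6, 6, 9, 3, 7]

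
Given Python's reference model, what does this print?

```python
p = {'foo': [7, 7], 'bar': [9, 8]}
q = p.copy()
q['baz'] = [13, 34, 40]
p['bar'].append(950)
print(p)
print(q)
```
{'foo': [7, 7], 'bar': [9, 8, 950]}
{'foo': [7, 7], 'bar': [9, 8, 950], 'baz': [13, 34, 40]}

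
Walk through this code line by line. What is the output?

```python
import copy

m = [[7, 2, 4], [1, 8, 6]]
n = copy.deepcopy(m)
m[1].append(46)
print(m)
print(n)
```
[[7, 2, 4], [1, 8, 6, 46]]
[[7, 2, 4], [1, 8, 6]]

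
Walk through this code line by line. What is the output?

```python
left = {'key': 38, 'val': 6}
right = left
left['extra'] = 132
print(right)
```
{'key': 38, 'val': 6, 'extra': 132}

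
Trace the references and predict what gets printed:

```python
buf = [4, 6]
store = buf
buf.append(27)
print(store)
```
[4, 6, 27]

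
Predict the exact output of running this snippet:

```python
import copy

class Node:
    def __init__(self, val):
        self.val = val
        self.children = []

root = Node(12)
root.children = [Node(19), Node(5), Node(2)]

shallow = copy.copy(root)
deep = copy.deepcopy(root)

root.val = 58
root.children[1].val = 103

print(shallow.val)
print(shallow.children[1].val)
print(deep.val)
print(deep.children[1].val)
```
12
103
12
5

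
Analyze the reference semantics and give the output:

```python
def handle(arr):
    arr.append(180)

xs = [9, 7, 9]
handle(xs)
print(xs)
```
[9, 7, 9, 180]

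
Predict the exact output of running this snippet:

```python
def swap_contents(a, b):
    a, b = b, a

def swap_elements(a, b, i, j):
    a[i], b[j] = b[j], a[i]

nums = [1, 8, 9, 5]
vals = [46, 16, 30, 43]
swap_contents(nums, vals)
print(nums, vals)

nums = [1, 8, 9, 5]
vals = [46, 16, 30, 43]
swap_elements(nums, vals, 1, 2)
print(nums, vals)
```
[1, 8, 9, 5] [46, 16, 30, 43]
[1, 30, 9, 5] [46, 16, 8, 43]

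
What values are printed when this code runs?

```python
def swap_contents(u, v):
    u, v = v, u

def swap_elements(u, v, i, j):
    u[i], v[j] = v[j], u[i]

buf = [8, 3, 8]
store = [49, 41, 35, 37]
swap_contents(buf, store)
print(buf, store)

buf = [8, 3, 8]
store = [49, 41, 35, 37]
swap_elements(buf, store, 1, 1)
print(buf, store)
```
[8, 3, 8] [49, 41, 35, 37]
[8, 41, 8] [49, 3, 35, 37]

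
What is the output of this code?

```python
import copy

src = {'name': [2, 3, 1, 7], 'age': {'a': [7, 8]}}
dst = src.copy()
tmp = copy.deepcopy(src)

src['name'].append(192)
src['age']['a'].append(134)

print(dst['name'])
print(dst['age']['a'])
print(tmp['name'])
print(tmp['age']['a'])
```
[2, 3, 1, 7, 192]
[7, 8, 134]
[2, 3, 1, 7]
[7, 8]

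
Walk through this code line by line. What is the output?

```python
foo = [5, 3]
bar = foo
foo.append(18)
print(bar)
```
[5, 3, 18]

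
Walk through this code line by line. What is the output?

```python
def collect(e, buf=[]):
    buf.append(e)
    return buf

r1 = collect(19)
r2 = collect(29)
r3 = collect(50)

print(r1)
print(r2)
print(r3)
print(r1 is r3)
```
[19, 29, 50]
[19, 29, 50]
[19, 29, 50]
True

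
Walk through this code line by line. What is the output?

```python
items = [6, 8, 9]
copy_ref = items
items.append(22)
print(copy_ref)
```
[6, 8, 9, 22]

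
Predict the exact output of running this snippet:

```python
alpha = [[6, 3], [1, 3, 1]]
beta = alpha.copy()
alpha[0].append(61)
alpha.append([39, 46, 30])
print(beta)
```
[[6, 3, 61], [1, 3, 1]]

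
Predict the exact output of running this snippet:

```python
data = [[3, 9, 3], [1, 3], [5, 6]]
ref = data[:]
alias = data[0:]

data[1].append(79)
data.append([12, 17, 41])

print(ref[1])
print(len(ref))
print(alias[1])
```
[1, 3, 79]
3
[1, 3, 79]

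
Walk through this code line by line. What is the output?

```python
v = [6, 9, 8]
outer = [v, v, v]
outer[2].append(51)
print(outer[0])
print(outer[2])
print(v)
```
[6, 9, 8, 51]
[6, 9, 8, 51]
[6, 9, 8, 51]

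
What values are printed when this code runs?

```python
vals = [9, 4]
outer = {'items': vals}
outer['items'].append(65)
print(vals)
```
[9, 4, 65]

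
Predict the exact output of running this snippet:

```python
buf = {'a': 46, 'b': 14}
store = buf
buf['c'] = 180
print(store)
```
{'a': 46, 'b': 14, 'c': 180}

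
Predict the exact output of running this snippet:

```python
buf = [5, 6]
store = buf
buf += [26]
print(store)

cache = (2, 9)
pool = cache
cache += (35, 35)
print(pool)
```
[5, 6, 26]
(2, 9)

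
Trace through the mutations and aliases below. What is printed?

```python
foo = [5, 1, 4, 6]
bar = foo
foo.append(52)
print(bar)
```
[5, 1, 4, 6, 52]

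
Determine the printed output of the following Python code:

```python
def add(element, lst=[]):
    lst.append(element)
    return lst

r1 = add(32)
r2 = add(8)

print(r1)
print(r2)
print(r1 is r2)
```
[32, 8]
[32, 8]
True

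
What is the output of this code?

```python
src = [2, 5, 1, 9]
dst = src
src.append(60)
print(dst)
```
[2, 5, 1, 9, 60]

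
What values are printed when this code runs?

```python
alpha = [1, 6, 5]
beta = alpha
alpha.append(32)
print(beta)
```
[1, 6, 5, 32]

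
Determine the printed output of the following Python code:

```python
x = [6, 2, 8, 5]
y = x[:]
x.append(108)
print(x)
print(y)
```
[6, 2, 8, 5, 108]
[6, 2, 8, 5]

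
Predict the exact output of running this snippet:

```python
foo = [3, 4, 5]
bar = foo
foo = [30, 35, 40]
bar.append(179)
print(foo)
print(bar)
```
[30, 35, 40]
[3, 4, 5, 179]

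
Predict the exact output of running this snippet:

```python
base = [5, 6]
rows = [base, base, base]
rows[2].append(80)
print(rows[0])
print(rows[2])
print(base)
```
[5, 6, 80]
[5, 6, 80]
[5, 6, 80]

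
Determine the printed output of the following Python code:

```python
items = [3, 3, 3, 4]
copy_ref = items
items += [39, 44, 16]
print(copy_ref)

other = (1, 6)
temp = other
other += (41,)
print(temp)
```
[3, 3, 3, 4, 39, 44, 16]
(1, 6)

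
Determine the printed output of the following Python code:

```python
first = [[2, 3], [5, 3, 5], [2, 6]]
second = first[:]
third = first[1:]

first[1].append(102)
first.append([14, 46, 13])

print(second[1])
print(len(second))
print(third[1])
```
[5, 3, 5, 102]
3
[2, 6]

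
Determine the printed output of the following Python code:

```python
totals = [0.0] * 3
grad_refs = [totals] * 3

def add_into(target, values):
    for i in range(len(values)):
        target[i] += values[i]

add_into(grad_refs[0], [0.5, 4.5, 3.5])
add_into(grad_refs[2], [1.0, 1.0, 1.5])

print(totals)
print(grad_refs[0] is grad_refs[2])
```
[1.5, 5.5, 5.0]
True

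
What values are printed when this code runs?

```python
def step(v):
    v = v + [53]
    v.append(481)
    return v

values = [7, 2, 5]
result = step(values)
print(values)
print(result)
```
[7, 2, 5]
[7, 2, 5, 53, 481]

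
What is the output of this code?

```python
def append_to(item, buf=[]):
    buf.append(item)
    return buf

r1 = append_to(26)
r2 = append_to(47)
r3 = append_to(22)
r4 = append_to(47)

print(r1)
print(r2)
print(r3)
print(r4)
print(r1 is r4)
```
[26, 47, 22, 47]
[26, 47, 22, 47]
[26, 47, 22, 47]
[26, 47, 22, 47]
True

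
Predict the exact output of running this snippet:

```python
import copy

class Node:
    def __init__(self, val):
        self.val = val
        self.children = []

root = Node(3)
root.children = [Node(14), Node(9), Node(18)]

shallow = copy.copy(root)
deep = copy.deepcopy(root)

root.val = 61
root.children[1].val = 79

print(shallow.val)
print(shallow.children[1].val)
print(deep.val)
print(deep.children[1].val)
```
3
79
3
9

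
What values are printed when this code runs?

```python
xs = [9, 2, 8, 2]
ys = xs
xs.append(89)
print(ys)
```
[9, 2, 8, 2, 89]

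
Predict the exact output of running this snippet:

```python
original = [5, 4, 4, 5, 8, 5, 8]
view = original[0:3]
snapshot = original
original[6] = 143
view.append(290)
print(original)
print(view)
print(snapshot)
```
[5, 4, 4, 5, 8, 5, 143]
[5, 4, 4, 290]
[5, 4, 4, 5, 8, 5, 143]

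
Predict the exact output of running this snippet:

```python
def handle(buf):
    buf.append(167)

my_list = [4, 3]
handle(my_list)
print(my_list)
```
[4, 3, 167]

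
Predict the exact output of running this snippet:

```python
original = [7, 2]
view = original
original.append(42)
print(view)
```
[7, 2, 42]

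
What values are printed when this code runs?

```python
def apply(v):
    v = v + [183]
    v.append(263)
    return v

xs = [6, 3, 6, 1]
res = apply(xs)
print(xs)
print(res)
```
[6, 3, 6, 1]
[6, 3, 6, 1, 183, 263]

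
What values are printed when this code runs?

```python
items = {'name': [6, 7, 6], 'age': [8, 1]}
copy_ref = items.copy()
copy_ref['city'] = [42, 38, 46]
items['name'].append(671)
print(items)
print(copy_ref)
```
{'name': [6, 7, 6, 671], 'age': [8, 1]}
{'name': [6, 7, 6, 671], 'age': [8, 1], 'city': [42, 38, 46]}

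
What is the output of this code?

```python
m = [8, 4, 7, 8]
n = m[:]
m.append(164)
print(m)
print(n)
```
[8, 4, 7, 8, 164]
[8, 4, 7, 8]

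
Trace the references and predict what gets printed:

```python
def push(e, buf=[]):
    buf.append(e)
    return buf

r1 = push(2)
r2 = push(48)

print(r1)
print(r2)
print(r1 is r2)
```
[2, 48]
[2, 48]
True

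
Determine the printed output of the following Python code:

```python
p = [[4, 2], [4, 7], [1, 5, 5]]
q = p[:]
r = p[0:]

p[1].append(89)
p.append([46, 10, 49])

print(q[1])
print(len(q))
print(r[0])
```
[4, 7, 89]
3
[4, 2]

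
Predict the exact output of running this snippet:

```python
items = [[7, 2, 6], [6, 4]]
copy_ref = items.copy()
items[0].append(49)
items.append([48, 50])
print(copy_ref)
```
[[7, 2, 6, 49], [6, 4]]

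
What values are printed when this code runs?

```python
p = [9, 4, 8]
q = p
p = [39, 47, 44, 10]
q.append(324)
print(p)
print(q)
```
[39, 47, 44, 10]
[9, 4, 8, 324]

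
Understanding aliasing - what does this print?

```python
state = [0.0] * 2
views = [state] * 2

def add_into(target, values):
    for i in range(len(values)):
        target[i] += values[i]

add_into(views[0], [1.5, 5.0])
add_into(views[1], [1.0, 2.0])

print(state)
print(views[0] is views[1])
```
[2.5, 7.0]
True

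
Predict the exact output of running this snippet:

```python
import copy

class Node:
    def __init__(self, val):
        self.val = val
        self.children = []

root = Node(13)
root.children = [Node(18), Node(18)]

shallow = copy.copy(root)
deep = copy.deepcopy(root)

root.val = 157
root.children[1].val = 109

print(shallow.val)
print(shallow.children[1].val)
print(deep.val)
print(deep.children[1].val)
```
13
109
13
18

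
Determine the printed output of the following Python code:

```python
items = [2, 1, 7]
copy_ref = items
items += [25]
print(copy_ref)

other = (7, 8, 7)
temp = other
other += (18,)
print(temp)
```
[2, 1, 7, 25]
(7, 8, 7)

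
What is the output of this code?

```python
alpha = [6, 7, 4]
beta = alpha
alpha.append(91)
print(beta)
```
[6, 7, 4, 91]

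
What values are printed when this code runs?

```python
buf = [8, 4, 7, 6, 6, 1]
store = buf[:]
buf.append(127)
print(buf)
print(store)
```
[8, 4, 7, 6, 6, 1, 127]
[8, 4, 7, 6, 6, 1]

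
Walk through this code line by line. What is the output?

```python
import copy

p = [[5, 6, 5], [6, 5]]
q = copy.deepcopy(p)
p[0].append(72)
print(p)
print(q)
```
[[5, 6, 5, 72], [6, 5]]
[[5, 6, 5], [6, 5]]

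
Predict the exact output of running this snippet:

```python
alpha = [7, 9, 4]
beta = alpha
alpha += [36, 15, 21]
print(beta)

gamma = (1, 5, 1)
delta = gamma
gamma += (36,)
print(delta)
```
[7, 9, 4, 36, 15, 21]
(1, 5, 1)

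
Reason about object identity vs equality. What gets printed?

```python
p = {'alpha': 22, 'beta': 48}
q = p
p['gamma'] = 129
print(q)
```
{'alpha': 22, 'beta': 48, 'gamma': 129}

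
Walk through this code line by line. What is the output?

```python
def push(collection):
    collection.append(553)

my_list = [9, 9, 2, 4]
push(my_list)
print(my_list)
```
[9, 9, 2, 4, 553]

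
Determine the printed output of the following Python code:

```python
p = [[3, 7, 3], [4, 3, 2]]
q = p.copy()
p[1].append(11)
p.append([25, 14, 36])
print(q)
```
[[3, 7, 3], [4, 3, 2, 11]]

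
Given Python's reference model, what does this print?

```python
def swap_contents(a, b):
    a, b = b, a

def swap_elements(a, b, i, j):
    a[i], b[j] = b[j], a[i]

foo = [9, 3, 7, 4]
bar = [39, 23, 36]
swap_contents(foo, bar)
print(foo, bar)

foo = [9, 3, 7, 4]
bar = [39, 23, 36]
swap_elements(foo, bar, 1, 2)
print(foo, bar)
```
[9, 3, 7, 4] [39, 23, 36]
[9, 36, 7, 4] [39, 23, 3]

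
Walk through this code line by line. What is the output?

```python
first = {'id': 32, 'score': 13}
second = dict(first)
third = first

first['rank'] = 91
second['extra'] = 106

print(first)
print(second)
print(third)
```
{'id': 32, 'score': 13, 'rank': 91}
{'id': 32, 'score': 13, 'extra': 106}
{'id': 32, 'score': 13, 'rank': 91}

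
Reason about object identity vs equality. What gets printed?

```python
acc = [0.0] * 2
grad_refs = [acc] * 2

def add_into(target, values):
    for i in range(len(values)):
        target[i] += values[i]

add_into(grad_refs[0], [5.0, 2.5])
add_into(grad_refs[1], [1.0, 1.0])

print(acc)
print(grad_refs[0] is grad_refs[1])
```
[6.0, 3.5]
True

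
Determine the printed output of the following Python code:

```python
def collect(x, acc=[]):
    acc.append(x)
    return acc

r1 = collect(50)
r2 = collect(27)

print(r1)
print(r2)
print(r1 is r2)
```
[50, 27]
[50, 27]
True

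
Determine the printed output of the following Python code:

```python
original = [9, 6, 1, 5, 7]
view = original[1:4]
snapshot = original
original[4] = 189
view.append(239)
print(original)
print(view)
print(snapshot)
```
[9, 6, 1, 5, 189]
[6, 1, 5, 239]
[9, 6, 1, 5, 189]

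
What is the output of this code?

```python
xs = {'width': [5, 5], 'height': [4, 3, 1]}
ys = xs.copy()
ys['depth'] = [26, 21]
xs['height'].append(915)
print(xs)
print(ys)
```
{'width': [5, 5], 'height': [4, 3, 1, 915]}
{'width': [5, 5], 'height': [4, 3, 1, 915], 'depth': [26, 21]}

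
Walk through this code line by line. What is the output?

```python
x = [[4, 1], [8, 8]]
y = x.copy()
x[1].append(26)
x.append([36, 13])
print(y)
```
[[4, 1], [8, 8, 26]]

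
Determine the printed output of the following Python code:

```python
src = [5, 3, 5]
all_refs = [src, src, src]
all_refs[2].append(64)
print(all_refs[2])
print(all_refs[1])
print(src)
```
[5, 3, 5, 64]
[5, 3, 5, 64]
[5, 3, 5, 64]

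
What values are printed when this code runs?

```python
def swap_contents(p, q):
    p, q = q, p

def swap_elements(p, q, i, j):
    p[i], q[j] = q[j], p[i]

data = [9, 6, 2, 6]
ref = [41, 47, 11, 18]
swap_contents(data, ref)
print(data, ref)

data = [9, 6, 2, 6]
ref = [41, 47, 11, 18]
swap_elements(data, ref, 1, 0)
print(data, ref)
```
[9, 6, 2, 6] [41, 47, 11, 18]
[9, 41, 2, 6] [6, 47, 11, 18]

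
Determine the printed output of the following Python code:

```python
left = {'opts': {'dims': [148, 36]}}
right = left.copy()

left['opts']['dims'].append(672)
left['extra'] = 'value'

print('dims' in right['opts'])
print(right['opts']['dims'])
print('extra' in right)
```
True
[148, 36, 672]
False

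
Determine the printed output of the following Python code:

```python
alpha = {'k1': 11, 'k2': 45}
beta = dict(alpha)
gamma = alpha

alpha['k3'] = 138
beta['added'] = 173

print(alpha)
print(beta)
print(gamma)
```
{'k1': 11, 'k2': 45, 'k3': 138}
{'k1': 11, 'k2': 45, 'added': 173}
{'k1': 11, 'k2': 45, 'k3': 138}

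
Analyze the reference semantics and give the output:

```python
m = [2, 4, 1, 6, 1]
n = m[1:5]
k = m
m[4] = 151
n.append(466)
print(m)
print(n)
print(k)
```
[2, 4, 1, 6, 151]
[4, 1, 6, 1, 466]
[2, 4, 1, 6, 151]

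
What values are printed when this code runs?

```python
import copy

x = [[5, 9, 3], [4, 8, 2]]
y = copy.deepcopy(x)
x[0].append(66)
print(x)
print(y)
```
[[5, 9, 3, 66], [4, 8, 2]]
[[5, 9, 3], [4, 8, 2]]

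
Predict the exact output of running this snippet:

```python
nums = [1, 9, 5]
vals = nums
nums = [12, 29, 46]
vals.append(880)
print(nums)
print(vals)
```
[12, 29, 46]
[1, 9, 5, 880]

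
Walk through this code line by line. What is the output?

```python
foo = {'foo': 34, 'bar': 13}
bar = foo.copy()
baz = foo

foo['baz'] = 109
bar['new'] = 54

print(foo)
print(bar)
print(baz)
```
{'foo': 34, 'bar': 13, 'baz': 109}
{'foo': 34, 'bar': 13, 'new': 54}
{'foo': 34, 'bar': 13, 'baz': 109}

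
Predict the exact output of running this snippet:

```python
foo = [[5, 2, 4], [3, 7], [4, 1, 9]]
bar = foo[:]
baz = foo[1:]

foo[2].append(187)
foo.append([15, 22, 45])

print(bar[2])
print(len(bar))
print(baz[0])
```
[4, 1, 9, 187]
3
[3, 7]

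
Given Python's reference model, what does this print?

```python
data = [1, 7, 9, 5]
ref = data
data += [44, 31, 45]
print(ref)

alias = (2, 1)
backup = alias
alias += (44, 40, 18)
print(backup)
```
[1, 7, 9, 5, 44, 31, 45]
(2, 1)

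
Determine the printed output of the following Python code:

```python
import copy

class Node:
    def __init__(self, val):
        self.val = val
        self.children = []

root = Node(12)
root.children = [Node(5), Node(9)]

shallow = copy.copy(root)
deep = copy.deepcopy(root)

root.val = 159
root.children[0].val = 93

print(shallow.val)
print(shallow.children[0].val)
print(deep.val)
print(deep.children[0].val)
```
12
93
12
5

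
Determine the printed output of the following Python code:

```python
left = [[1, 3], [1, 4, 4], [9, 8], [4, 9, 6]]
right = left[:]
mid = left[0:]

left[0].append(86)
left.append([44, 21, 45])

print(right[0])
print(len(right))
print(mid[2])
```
[1, 3, 86]
4
[9, 8]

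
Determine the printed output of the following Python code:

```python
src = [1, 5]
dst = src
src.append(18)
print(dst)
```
[1, 5, 18]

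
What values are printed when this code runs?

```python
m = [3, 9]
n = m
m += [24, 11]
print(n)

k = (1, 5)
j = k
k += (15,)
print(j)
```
[3, 9, 24, 11]
(1, 5)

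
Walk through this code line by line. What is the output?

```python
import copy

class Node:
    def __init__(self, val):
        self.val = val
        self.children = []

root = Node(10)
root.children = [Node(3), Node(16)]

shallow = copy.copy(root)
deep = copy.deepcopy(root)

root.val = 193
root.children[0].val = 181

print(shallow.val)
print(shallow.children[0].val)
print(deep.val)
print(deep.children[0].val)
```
10
181
10
3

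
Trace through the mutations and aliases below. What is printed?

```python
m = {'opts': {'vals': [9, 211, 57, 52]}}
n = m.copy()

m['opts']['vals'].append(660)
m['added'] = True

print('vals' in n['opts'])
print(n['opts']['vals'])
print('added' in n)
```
True
[9, 211, 57, 52, 660]
False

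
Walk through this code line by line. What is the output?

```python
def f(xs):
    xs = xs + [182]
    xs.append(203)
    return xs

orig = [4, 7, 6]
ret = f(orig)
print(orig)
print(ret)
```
[4, 7, 6]
[4, 7, 6, 182, 203]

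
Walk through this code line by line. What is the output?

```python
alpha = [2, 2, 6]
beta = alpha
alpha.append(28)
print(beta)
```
[2, 2, 6, 28]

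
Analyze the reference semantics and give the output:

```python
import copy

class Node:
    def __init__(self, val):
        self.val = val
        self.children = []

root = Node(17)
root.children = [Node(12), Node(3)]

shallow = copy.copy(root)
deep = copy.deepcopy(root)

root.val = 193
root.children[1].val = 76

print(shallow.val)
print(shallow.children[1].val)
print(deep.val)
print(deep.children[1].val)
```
17
76
17
3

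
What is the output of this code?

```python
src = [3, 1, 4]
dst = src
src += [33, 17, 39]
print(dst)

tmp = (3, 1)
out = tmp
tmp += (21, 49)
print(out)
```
[3, 1, 4, 33, 17, 39]
(3, 1)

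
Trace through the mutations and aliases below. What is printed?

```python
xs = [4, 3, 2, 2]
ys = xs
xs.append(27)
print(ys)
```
[4, 3, 2, 2, 27]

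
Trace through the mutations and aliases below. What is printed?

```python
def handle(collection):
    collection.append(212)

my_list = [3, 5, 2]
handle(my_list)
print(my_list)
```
[3, 5, 2, 212]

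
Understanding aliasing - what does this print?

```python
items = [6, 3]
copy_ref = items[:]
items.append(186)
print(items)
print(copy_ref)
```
[6, 3, 186]
[6, 3]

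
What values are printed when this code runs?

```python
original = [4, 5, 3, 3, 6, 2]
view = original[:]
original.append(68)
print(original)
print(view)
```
[4, 5, 3, 3, 6, 2, 68]
[4, 5, 3, 3, 6, 2]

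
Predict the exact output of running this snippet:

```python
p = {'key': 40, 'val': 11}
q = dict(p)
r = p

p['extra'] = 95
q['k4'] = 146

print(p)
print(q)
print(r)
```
{'key': 40, 'val': 11, 'extra': 95}
{'key': 40, 'val': 11, 'k4': 146}
{'key': 40, 'val': 11, 'extra': 95}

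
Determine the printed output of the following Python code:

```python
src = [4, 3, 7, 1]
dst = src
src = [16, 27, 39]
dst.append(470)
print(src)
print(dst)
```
[16, 27, 39]
[4, 3, 7, 1, 470]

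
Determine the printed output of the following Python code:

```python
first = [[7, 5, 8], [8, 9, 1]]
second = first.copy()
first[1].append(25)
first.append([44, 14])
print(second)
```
[[7, 5, 8], [8, 9, 1, 25]]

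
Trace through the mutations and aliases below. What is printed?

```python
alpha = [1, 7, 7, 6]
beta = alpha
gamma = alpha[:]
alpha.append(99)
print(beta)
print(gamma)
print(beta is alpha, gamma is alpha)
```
[1, 7, 7, 6, 99]
[1, 7, 7, 6]
True False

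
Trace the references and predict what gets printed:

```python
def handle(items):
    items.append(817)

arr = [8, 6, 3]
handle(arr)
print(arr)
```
[8, 6, 3, 817]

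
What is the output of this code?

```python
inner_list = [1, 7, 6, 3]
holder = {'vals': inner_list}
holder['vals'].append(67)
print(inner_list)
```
[1, 7, 6, 3, 67]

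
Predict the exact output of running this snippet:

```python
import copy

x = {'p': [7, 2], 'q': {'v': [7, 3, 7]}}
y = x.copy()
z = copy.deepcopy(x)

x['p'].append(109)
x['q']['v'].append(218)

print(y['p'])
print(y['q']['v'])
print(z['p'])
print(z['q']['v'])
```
[7, 2, 109]
[7, 3, 7, 218]
[7, 2]
[7, 3, 7]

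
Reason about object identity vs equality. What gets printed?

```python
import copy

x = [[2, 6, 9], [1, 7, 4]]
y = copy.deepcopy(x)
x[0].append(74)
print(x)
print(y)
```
[[2, 6, 9, 74], [1, 7, 4]]
[[2, 6, 9], [1, 7, 4]]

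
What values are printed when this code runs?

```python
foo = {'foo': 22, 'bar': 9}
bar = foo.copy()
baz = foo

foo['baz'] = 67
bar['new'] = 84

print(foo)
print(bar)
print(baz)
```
{'foo': 22, 'bar': 9, 'baz': 67}
{'foo': 22, 'bar': 9, 'new': 84}
{'foo': 22, 'bar': 9, 'baz': 67}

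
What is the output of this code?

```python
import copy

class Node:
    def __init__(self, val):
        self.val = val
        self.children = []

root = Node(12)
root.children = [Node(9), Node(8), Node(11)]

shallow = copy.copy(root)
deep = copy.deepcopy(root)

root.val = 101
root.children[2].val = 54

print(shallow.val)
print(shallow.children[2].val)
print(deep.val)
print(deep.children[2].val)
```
12
54
12
11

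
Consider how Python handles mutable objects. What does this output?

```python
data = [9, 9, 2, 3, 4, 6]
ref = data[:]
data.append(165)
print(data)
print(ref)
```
[9, 9, 2, 3, 4, 6, 165]
[9, 9, 2, 3, 4, 6]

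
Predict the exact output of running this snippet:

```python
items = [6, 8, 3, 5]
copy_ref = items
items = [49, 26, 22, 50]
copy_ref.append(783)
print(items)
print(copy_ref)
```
[49, 26, 22, 50]
[6, 8, 3, 5, 783]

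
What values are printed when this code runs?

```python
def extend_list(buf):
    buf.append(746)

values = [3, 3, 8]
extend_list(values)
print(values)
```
[3, 3, 8, 746]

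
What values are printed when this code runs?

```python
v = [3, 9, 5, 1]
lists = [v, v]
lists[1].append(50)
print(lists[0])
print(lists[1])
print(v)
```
[3, 9, 5, 1, 50]
[3, 9, 5, 1, 50]
[3, 9, 5, 1, 50]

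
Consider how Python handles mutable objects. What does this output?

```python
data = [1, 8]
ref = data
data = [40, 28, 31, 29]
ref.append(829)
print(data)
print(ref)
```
[40, 28, 31, 29]
[1, 8, 829]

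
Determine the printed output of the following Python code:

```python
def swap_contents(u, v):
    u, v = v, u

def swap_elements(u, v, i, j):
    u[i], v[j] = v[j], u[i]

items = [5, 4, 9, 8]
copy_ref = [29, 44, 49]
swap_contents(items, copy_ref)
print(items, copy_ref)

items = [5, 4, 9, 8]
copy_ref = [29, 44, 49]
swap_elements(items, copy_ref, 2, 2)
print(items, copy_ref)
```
[5, 4, 9, 8] [29, 44, 49]
[5, 4, 49, 8] [29, 44, 9]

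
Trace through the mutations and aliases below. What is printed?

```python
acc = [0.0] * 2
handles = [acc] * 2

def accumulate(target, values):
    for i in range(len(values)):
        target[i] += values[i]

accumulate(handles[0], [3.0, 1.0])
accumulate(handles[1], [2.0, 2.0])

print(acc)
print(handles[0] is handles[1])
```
[5.0, 3.0]
True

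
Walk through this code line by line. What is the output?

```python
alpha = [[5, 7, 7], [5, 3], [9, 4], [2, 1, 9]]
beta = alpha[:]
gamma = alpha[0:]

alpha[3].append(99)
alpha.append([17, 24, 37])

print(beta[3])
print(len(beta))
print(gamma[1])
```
[2, 1, 9, 99]
4
[5, 3]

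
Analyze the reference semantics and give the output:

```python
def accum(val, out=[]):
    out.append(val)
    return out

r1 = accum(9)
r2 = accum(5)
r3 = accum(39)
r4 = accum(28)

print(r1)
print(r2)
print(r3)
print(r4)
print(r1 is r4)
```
[9, 5, 39, 28]
[9, 5, 39, 28]
[9, 5, 39, 28]
[9, 5, 39, 28]
True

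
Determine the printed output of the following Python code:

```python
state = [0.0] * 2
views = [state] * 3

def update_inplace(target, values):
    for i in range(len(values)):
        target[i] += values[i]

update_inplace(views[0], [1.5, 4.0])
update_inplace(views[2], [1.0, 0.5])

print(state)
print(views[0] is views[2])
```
[2.5, 4.5]
True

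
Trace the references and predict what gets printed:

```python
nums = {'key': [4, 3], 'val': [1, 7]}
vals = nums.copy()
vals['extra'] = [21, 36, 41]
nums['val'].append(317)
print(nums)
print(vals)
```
{'key': [4, 3], 'val': [1, 7, 317]}
{'key': [4, 3], 'val': [1, 7, 317], 'extra': [21, 36, 41]}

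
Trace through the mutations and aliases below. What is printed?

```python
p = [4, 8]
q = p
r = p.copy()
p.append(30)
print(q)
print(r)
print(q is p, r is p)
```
[4, 8, 30]
[4, 8]
True False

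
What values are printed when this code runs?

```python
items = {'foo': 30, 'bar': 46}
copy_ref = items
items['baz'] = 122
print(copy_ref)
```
{'foo': 30, 'bar': 46, 'baz': 122}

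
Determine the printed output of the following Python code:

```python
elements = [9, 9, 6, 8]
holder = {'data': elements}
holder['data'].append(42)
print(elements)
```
[9, 9, 6, 8, 42]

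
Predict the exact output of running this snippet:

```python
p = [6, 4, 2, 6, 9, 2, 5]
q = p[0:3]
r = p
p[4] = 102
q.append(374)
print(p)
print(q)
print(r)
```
[6, 4, 2, 6, 102, 2, 5]
[6, 4, 2, 374]
[6, 4, 2, 6, 102, 2, 5]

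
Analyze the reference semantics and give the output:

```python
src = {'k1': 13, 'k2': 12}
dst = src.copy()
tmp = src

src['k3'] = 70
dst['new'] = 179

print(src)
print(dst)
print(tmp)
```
{'k1': 13, 'k2': 12, 'k3': 70}
{'k1': 13, 'k2': 12, 'new': 179}
{'k1': 13, 'k2': 12, 'k3': 70}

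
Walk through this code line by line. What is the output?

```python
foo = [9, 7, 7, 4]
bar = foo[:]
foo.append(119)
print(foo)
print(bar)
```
[9, 7, 7, 4, 119]
[9, 7, 7, 4]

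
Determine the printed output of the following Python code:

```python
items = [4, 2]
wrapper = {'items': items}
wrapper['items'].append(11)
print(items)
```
[4, 2, 11]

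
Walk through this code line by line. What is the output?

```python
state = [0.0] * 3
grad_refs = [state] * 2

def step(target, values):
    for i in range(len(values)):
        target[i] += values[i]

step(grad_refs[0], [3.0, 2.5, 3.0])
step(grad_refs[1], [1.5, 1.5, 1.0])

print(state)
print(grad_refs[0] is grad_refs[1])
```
[4.5, 4.0, 4.0]
True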